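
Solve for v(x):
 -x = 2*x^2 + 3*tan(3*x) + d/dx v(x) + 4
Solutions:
 v(x) = C1 - 2*x^3/3 - x^2/2 - 4*x + log(cos(3*x))


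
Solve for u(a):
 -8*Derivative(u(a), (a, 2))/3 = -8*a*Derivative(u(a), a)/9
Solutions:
 u(a) = C1 + C2*erfi(sqrt(6)*a/6)


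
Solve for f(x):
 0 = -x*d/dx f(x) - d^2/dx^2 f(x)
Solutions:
 f(x) = C1 + C2*erf(sqrt(2)*x/2)


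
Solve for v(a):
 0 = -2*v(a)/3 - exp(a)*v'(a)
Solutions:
 v(a) = C1*exp(2*exp(-a)/3)


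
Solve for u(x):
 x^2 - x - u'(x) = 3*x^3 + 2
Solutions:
 u(x) = C1 - 3*x^4/4 + x^3/3 - x^2/2 - 2*x


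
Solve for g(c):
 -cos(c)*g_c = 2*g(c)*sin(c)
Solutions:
 g(c) = C1*cos(c)^2


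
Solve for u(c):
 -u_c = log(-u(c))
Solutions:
 -li(-u(c)) = C1 - c


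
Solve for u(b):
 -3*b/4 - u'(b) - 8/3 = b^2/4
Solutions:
 u(b) = C1 - b^3/12 - 3*b^2/8 - 8*b/3


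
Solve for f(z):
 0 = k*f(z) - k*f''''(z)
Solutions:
 f(z) = C1*exp(-z) + C2*exp(z) + C3*sin(z) + C4*cos(z)


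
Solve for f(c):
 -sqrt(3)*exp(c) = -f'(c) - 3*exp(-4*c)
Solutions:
 f(c) = C1 + sqrt(3)*exp(c) + 3*exp(-4*c)/4


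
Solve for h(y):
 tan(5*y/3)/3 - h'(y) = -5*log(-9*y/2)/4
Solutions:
 h(y) = C1 + 5*y*log(-y)/4 - 5*y/4 - 5*y*log(2)/4 + 5*y*log(3)/2 - log(cos(5*y/3))/5


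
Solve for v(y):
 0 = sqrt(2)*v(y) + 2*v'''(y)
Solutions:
 v(y) = C3*exp(-2^(5/6)*y/2) + (C1*sin(2^(5/6)*sqrt(3)*y/4) + C2*cos(2^(5/6)*sqrt(3)*y/4))*exp(2^(5/6)*y/4)


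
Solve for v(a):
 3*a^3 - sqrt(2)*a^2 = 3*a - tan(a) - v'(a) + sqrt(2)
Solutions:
 v(a) = C1 - 3*a^4/4 + sqrt(2)*a^3/3 + 3*a^2/2 + sqrt(2)*a + log(cos(a))


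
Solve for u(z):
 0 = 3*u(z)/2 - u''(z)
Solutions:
 u(z) = C1*exp(-sqrt(6)*z/2) + C2*exp(sqrt(6)*z/2)


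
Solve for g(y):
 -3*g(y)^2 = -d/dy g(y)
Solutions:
 g(y) = -1/(C1 + 3*y)


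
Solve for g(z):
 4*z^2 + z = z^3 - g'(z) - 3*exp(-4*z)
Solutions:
 g(z) = C1 + z^4/4 - 4*z^3/3 - z^2/2 + 3*exp(-4*z)/4


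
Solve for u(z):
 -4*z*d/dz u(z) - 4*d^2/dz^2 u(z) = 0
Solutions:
 u(z) = C1 + C2*erf(sqrt(2)*z/2)


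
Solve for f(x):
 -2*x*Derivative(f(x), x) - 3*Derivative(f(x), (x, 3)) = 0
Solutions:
 f(x) = C1 + Integral(C2*airyai(-2^(1/3)*3^(2/3)*x/3) + C3*airybi(-2^(1/3)*3^(2/3)*x/3), x)


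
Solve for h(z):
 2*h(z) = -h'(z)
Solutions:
 h(z) = C1*exp(-2*z)


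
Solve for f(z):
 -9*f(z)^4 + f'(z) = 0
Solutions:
 f(z) = (-1/(C1 + 27*z))^(1/3)
 f(z) = (-1/(C1 + 9*z))^(1/3)*(-3^(2/3) - 3*3^(1/6)*I)/6
 f(z) = (-1/(C1 + 9*z))^(1/3)*(-3^(2/3) + 3*3^(1/6)*I)/6


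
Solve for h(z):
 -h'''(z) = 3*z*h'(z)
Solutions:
 h(z) = C1 + Integral(C2*airyai(-3^(1/3)*z) + C3*airybi(-3^(1/3)*z), z)


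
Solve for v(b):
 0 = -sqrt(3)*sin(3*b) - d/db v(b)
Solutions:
 v(b) = C1 + sqrt(3)*cos(3*b)/3


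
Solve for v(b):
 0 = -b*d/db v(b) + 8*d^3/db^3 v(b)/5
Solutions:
 v(b) = C1 + Integral(C2*airyai(5^(1/3)*b/2) + C3*airybi(5^(1/3)*b/2), b)


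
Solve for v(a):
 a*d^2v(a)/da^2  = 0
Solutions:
 v(a) = C1 + C2*a


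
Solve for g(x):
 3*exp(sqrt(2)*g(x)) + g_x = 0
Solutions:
 g(x) = sqrt(2)*(2*log(1/(C1 + 3*x)) - log(2))/4


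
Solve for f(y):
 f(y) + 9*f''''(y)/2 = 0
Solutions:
 f(y) = (C1*sin(2^(3/4)*sqrt(3)*y/6) + C2*cos(2^(3/4)*sqrt(3)*y/6))*exp(-2^(3/4)*sqrt(3)*y/6) + (C3*sin(2^(3/4)*sqrt(3)*y/6) + C4*cos(2^(3/4)*sqrt(3)*y/6))*exp(2^(3/4)*sqrt(3)*y/6)


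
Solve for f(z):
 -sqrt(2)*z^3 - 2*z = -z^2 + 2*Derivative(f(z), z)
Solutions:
 f(z) = C1 - sqrt(2)*z^4/8 + z^3/6 - z^2/2


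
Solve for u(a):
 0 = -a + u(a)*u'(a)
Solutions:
 u(a) = -sqrt(C1 + a^2)
 u(a) = sqrt(C1 + a^2)


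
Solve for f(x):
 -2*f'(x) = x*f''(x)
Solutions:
 f(x) = C1 + C2/x


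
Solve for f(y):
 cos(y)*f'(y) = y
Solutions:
 f(y) = C1 + Integral(y/cos(y), y)


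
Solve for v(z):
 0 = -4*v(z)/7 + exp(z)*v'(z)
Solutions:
 v(z) = C1*exp(-4*exp(-z)/7)


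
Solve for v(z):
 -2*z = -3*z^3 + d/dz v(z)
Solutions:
 v(z) = C1 + 3*z^4/4 - z^2


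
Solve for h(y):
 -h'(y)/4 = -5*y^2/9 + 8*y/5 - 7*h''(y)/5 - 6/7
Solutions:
 h(y) = C1 + C2*exp(5*y/28) + 20*y^3/27 + 416*y^2/45 + 168472*y/1575


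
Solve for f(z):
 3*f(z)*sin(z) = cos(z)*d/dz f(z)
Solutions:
 f(z) = C1/cos(z)^3


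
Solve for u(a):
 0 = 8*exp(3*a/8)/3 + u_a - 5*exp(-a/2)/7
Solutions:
 u(a) = C1 - 64*exp(3*a/8)/9 - 10*exp(-a/2)/7


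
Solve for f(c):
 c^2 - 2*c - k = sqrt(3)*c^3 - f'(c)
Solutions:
 f(c) = C1 + sqrt(3)*c^4/4 - c^3/3 + c^2 + c*k


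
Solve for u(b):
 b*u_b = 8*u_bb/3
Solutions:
 u(b) = C1 + C2*erfi(sqrt(3)*b/4)


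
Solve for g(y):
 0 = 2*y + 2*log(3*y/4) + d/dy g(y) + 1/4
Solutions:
 g(y) = C1 - y^2 - 2*y*log(y) + y*log(16/9) + 7*y/4


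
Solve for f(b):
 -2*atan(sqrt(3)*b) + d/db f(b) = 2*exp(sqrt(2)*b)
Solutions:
 f(b) = C1 + 2*b*atan(sqrt(3)*b) + sqrt(2)*exp(sqrt(2)*b) - sqrt(3)*log(3*b^2 + 1)/3


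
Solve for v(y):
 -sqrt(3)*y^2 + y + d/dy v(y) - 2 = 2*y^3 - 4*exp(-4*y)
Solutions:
 v(y) = C1 + y^4/2 + sqrt(3)*y^3/3 - y^2/2 + 2*y + exp(-4*y)


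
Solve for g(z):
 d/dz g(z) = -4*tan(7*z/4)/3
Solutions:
 g(z) = C1 + 16*log(cos(7*z/4))/21


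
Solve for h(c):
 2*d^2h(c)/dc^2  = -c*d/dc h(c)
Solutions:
 h(c) = C1 + C2*erf(c/2)


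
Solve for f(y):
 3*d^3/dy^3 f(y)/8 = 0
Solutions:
 f(y) = C1 + C2*y + C3*y^2


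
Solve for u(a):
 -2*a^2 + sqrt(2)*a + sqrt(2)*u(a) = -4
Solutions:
 u(a) = sqrt(2)*a^2 - a - 2*sqrt(2)


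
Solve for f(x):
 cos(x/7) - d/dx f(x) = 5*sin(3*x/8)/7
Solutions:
 f(x) = C1 + 7*sin(x/7) + 40*cos(3*x/8)/21


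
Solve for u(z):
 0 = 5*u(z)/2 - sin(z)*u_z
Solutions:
 u(z) = C1*(cos(z) - 1)^(5/4)/(cos(z) + 1)^(5/4)


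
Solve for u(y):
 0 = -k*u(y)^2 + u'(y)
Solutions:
 u(y) = -1/(C1 + k*y)


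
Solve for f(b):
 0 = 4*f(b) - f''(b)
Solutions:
 f(b) = C1*exp(-2*b) + C2*exp(2*b)


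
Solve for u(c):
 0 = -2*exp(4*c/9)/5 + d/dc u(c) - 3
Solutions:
 u(c) = C1 + 3*c + 9*exp(4*c/9)/10


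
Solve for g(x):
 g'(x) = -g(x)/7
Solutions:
 g(x) = C1*exp(-x/7)


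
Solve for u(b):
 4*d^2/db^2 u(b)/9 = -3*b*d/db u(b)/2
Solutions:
 u(b) = C1 + C2*erf(3*sqrt(3)*b/4)


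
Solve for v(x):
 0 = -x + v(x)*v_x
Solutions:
 v(x) = -sqrt(C1 + x^2)
 v(x) = sqrt(C1 + x^2)


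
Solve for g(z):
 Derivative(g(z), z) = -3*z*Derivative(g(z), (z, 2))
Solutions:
 g(z) = C1 + C2*z^(2/3)


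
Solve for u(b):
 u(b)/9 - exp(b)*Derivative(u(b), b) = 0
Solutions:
 u(b) = C1*exp(-exp(-b)/9)


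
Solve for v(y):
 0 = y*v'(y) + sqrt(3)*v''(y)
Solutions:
 v(y) = C1 + C2*erf(sqrt(2)*3^(3/4)*y/6)


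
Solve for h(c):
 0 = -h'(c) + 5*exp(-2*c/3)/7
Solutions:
 h(c) = C1 - 15*exp(-2*c/3)/14


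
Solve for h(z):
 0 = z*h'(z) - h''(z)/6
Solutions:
 h(z) = C1 + C2*erfi(sqrt(3)*z)


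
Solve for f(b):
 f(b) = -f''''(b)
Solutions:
 f(b) = (C1*sin(sqrt(2)*b/2) + C2*cos(sqrt(2)*b/2))*exp(-sqrt(2)*b/2) + (C3*sin(sqrt(2)*b/2) + C4*cos(sqrt(2)*b/2))*exp(sqrt(2)*b/2)


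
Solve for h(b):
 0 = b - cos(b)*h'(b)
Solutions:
 h(b) = C1 + Integral(b/cos(b), b)


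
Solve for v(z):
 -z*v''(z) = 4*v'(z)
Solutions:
 v(z) = C1 + C2/z^3


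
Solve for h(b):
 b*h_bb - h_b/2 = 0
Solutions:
 h(b) = C1 + C2*b^(3/2)


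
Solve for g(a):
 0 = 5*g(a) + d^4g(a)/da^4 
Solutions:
 g(a) = (C1*sin(sqrt(2)*5^(1/4)*a/2) + C2*cos(sqrt(2)*5^(1/4)*a/2))*exp(-sqrt(2)*5^(1/4)*a/2) + (C3*sin(sqrt(2)*5^(1/4)*a/2) + C4*cos(sqrt(2)*5^(1/4)*a/2))*exp(sqrt(2)*5^(1/4)*a/2)


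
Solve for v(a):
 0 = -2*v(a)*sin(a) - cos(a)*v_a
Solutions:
 v(a) = C1*cos(a)^2


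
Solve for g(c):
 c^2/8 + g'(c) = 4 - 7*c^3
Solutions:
 g(c) = C1 - 7*c^4/4 - c^3/24 + 4*c


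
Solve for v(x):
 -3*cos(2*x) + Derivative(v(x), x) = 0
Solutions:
 v(x) = C1 + 3*sin(2*x)/2


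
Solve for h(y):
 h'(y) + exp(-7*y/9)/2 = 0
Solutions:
 h(y) = C1 + 9*exp(-7*y/9)/14


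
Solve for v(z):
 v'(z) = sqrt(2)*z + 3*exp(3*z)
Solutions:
 v(z) = C1 + sqrt(2)*z^2/2 + exp(3*z)


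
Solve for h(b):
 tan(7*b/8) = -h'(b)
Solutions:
 h(b) = C1 + 8*log(cos(7*b/8))/7


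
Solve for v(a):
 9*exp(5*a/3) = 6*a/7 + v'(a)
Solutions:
 v(a) = C1 - 3*a^2/7 + 27*exp(5*a/3)/5


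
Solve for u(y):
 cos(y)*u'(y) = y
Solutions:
 u(y) = C1 + Integral(y/cos(y), y)


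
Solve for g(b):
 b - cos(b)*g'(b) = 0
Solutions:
 g(b) = C1 + Integral(b/cos(b), b)


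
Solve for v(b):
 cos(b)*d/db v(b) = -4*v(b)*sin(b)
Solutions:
 v(b) = C1*cos(b)^4


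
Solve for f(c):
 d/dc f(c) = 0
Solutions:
 f(c) = C1


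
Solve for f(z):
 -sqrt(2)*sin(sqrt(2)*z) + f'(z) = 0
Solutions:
 f(z) = C1 - cos(sqrt(2)*z)


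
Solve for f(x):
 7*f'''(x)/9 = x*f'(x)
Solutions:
 f(x) = C1 + Integral(C2*airyai(21^(2/3)*x/7) + C3*airybi(21^(2/3)*x/7), x)


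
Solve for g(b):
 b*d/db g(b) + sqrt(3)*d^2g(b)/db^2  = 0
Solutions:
 g(b) = C1 + C2*erf(sqrt(2)*3^(3/4)*b/6)


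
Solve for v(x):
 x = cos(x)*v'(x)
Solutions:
 v(x) = C1 + Integral(x/cos(x), x)


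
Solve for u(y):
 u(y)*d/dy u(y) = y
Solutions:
 u(y) = -sqrt(C1 + y^2)
 u(y) = sqrt(C1 + y^2)


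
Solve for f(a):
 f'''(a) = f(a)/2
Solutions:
 f(a) = C3*exp(2^(2/3)*a/2) + (C1*sin(2^(2/3)*sqrt(3)*a/4) + C2*cos(2^(2/3)*sqrt(3)*a/4))*exp(-2^(2/3)*a/4)


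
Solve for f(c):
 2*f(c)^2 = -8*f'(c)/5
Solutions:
 f(c) = 4/(C1 + 5*c)


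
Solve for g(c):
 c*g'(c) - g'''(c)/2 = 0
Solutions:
 g(c) = C1 + Integral(C2*airyai(2^(1/3)*c) + C3*airybi(2^(1/3)*c), c)


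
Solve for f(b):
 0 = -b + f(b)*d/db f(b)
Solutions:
 f(b) = -sqrt(C1 + b^2)
 f(b) = sqrt(C1 + b^2)


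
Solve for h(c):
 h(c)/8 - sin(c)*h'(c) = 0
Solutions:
 h(c) = C1*(cos(c) - 1)^(1/16)/(cos(c) + 1)^(1/16)


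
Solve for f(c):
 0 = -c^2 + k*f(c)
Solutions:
 f(c) = c^2/k


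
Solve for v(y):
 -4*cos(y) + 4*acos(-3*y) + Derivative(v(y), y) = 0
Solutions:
 v(y) = C1 - 4*y*acos(-3*y) - 4*sqrt(1 - 9*y^2)/3 + 4*sin(y)


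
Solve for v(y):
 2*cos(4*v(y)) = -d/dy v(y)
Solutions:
 v(y) = -asin((C1 + exp(16*y))/(C1 - exp(16*y)))/4 + pi/4
 v(y) = asin((C1 + exp(16*y))/(C1 - exp(16*y)))/4


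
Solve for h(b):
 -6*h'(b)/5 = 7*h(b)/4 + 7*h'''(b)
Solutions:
 h(b) = C1*exp(-35^(1/3)*b*(-(1225 + sqrt(1518545))^(1/3) + 8*35^(1/3)/(1225 + sqrt(1518545))^(1/3))/140)*sin(sqrt(3)*35^(1/3)*b*(8*35^(1/3)/(1225 + sqrt(1518545))^(1/3) + (1225 + sqrt(1518545))^(1/3))/140) + C2*exp(-35^(1/3)*b*(-(1225 + sqrt(1518545))^(1/3) + 8*35^(1/3)/(1225 + sqrt(1518545))^(1/3))/140)*cos(sqrt(3)*35^(1/3)*b*(8*35^(1/3)/(1225 + sqrt(1518545))^(1/3) + (1225 + sqrt(1518545))^(1/3))/140) + C3*exp(35^(1/3)*b*(-(1225 + sqrt(1518545))^(1/3) + 8*35^(1/3)/(1225 + sqrt(1518545))^(1/3))/70)


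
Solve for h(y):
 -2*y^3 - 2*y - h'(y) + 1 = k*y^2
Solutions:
 h(y) = C1 - k*y^3/3 - y^4/2 - y^2 + y


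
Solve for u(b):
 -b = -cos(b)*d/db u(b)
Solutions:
 u(b) = C1 + Integral(b/cos(b), b)


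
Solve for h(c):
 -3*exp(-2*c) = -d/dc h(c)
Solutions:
 h(c) = C1 - 3*exp(-2*c)/2


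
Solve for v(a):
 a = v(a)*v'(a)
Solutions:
 v(a) = -sqrt(C1 + a^2)
 v(a) = sqrt(C1 + a^2)


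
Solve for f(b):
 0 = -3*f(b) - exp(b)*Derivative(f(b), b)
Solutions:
 f(b) = C1*exp(3*exp(-b))


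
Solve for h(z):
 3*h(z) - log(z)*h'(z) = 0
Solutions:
 h(z) = C1*exp(3*li(z))


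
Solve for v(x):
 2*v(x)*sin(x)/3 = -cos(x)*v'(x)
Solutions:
 v(x) = C1*cos(x)^(2/3)


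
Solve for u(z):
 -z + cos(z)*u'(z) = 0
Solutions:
 u(z) = C1 + Integral(z/cos(z), z)


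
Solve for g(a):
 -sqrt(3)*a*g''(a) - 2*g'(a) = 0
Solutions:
 g(a) = C1 + C2*a^(1 - 2*sqrt(3)/3)


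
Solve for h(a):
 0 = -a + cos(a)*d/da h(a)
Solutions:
 h(a) = C1 + Integral(a/cos(a), a)


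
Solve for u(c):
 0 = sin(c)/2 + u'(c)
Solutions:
 u(c) = C1 + cos(c)/2


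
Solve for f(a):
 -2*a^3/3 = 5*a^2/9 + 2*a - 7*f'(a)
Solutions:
 f(a) = C1 + a^4/42 + 5*a^3/189 + a^2/7


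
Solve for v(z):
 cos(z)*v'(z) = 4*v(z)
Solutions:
 v(z) = C1*(sin(z)^2 + 2*sin(z) + 1)/(sin(z)^2 - 2*sin(z) + 1)


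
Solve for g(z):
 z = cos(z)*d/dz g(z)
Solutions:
 g(z) = C1 + Integral(z/cos(z), z)


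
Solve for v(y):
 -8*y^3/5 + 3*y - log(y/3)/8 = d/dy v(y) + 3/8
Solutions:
 v(y) = C1 - 2*y^4/5 + 3*y^2/2 - y*log(y)/8 - y/4 + y*log(3)/8


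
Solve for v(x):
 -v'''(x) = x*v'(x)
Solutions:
 v(x) = C1 + Integral(C2*airyai(-x) + C3*airybi(-x), x)


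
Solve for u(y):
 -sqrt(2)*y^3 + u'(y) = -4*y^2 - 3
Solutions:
 u(y) = C1 + sqrt(2)*y^4/4 - 4*y^3/3 - 3*y


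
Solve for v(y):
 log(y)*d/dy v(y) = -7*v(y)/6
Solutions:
 v(y) = C1*exp(-7*li(y)/6)


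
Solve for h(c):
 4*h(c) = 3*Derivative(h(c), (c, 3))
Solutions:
 h(c) = C3*exp(6^(2/3)*c/3) + (C1*sin(2^(2/3)*3^(1/6)*c/2) + C2*cos(2^(2/3)*3^(1/6)*c/2))*exp(-6^(2/3)*c/6)


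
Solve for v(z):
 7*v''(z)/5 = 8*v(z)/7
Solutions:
 v(z) = C1*exp(-2*sqrt(10)*z/7) + C2*exp(2*sqrt(10)*z/7)


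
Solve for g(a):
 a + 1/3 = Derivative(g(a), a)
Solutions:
 g(a) = C1 + a^2/2 + a/3


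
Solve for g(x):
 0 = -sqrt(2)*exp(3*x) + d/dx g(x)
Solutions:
 g(x) = C1 + sqrt(2)*exp(3*x)/3


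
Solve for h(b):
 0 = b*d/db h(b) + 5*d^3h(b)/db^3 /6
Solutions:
 h(b) = C1 + Integral(C2*airyai(-5^(2/3)*6^(1/3)*b/5) + C3*airybi(-5^(2/3)*6^(1/3)*b/5), b)


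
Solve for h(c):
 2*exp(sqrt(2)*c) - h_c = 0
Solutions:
 h(c) = C1 + sqrt(2)*exp(sqrt(2)*c)


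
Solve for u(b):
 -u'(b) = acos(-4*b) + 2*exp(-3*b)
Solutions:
 u(b) = C1 - b*acos(-4*b) - sqrt(1 - 16*b^2)/4 + 2*exp(-3*b)/3


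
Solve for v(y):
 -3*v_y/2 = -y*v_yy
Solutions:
 v(y) = C1 + C2*y^(5/2)


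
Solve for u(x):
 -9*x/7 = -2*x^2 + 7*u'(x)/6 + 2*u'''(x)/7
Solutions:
 u(x) = C1 + C2*sin(7*sqrt(3)*x/6) + C3*cos(7*sqrt(3)*x/6) + 4*x^3/7 - 27*x^2/49 - 288*x/343


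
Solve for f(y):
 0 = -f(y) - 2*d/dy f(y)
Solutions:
 f(y) = C1*exp(-y/2)


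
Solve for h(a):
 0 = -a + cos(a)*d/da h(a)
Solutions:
 h(a) = C1 + Integral(a/cos(a), a)


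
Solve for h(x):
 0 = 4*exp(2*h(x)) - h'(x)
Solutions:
 h(x) = log(-sqrt(-1/(C1 + 4*x))) - log(2)/2
 h(x) = log(-1/(C1 + 4*x))/2 - log(2)/2


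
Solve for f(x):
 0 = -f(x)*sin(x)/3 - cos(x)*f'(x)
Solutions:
 f(x) = C1*cos(x)^(1/3)


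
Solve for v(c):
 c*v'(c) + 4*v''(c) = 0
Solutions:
 v(c) = C1 + C2*erf(sqrt(2)*c/4)


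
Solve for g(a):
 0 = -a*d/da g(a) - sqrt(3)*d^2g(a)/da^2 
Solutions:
 g(a) = C1 + C2*erf(sqrt(2)*3^(3/4)*a/6)


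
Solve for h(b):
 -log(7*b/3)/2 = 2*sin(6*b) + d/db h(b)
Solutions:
 h(b) = C1 - b*log(b)/2 - b*log(7) + b/2 + b*log(21)/2 + cos(6*b)/3


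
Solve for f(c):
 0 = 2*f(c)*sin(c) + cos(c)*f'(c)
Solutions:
 f(c) = C1*cos(c)^2


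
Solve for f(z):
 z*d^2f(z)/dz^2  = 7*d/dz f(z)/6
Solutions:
 f(z) = C1 + C2*z^(13/6)


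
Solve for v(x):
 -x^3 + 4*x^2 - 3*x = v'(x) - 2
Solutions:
 v(x) = C1 - x^4/4 + 4*x^3/3 - 3*x^2/2 + 2*x


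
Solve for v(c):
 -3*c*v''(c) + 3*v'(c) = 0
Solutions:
 v(c) = C1 + C2*c^2


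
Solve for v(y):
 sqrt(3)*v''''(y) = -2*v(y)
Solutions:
 v(y) = (C1*sin(2^(3/4)*3^(7/8)*y/6) + C2*cos(2^(3/4)*3^(7/8)*y/6))*exp(-2^(3/4)*3^(7/8)*y/6) + (C3*sin(2^(3/4)*3^(7/8)*y/6) + C4*cos(2^(3/4)*3^(7/8)*y/6))*exp(2^(3/4)*3^(7/8)*y/6)


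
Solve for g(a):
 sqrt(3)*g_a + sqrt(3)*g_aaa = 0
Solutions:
 g(a) = C1 + C2*sin(a) + C3*cos(a)


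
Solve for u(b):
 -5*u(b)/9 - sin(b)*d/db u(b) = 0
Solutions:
 u(b) = C1*(cos(b) + 1)^(5/18)/(cos(b) - 1)^(5/18)


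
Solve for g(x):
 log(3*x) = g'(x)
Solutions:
 g(x) = C1 + x*log(x) - x + x*log(3)


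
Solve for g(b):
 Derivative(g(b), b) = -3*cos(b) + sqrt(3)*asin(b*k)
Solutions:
 g(b) = C1 + sqrt(3)*Piecewise((b*asin(b*k) + sqrt(-b^2*k^2 + 1)/k, Ne(k, 0)), (0, True)) - 3*sin(b)


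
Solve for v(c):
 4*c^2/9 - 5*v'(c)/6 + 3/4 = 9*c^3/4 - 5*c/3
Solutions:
 v(c) = C1 - 27*c^4/40 + 8*c^3/45 + c^2 + 9*c/10


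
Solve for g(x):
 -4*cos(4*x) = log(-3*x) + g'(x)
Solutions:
 g(x) = C1 - x*log(-x) - x*log(3) + x - sin(4*x)


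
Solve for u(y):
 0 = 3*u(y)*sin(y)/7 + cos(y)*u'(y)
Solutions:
 u(y) = C1*cos(y)^(3/7)


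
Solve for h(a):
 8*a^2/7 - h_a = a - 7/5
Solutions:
 h(a) = C1 + 8*a^3/21 - a^2/2 + 7*a/5


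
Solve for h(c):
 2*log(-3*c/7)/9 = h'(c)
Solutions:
 h(c) = C1 + 2*c*log(-c)/9 + 2*c*(-log(7) - 1 + log(3))/9


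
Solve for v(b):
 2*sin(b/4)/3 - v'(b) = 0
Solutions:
 v(b) = C1 - 8*cos(b/4)/3


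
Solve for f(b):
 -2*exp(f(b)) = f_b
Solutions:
 f(b) = log(1/(C1 + 2*b))


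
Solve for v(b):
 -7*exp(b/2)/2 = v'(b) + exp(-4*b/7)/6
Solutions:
 v(b) = C1 - 7*exp(b/2) + 7*exp(-4*b/7)/24


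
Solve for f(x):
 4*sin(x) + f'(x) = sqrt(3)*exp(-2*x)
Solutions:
 f(x) = C1 + 4*cos(x) - sqrt(3)*exp(-2*x)/2


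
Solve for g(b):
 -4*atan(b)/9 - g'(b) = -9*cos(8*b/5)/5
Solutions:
 g(b) = C1 - 4*b*atan(b)/9 + 2*log(b^2 + 1)/9 + 9*sin(8*b/5)/8


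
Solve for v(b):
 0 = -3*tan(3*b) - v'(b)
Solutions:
 v(b) = C1 + log(cos(3*b))


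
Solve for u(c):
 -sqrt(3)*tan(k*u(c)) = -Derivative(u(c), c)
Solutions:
 u(c) = Piecewise((-asin(exp(C1*k + sqrt(3)*c*k))/k + pi/k, Ne(k, 0)), (nan, True))
 u(c) = Piecewise((asin(exp(C1*k + sqrt(3)*c*k))/k, Ne(k, 0)), (nan, True))


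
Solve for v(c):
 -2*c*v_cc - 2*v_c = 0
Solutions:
 v(c) = C1 + C2*log(c)


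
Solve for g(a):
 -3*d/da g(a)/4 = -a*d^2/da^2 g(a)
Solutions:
 g(a) = C1 + C2*a^(7/4)


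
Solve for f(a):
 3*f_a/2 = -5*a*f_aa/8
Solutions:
 f(a) = C1 + C2/a^(7/5)


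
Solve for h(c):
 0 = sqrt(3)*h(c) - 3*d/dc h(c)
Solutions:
 h(c) = C1*exp(sqrt(3)*c/3)


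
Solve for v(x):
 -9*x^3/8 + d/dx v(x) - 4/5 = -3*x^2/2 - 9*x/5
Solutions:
 v(x) = C1 + 9*x^4/32 - x^3/2 - 9*x^2/10 + 4*x/5


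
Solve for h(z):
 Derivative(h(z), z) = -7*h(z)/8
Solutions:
 h(z) = C1*exp(-7*z/8)


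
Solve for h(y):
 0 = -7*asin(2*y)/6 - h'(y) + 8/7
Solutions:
 h(y) = C1 - 7*y*asin(2*y)/6 + 8*y/7 - 7*sqrt(1 - 4*y^2)/12


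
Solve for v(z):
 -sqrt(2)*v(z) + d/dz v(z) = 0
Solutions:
 v(z) = C1*exp(sqrt(2)*z)


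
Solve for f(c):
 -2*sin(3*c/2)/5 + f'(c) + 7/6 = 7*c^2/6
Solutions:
 f(c) = C1 + 7*c^3/18 - 7*c/6 - 4*cos(3*c/2)/15


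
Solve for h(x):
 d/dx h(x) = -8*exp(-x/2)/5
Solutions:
 h(x) = C1 + 16*exp(-x/2)/5


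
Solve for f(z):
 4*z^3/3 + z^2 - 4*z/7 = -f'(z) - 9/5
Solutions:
 f(z) = C1 - z^4/3 - z^3/3 + 2*z^2/7 - 9*z/5


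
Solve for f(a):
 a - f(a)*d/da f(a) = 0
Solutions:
 f(a) = -sqrt(C1 + a^2)
 f(a) = sqrt(C1 + a^2)


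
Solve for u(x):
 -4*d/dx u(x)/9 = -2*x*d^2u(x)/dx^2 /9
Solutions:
 u(x) = C1 + C2*x^3


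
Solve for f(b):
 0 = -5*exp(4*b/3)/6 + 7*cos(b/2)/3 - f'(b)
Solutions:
 f(b) = C1 - 5*exp(4*b/3)/8 + 14*sin(b/2)/3


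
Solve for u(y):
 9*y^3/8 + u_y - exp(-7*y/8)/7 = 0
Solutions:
 u(y) = C1 - 9*y^4/32 - 8*exp(-7*y/8)/49


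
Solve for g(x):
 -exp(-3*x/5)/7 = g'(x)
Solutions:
 g(x) = C1 + 5*exp(-3*x/5)/21


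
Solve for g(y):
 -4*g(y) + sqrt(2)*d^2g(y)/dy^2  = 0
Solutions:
 g(y) = C1*exp(-2^(3/4)*y) + C2*exp(2^(3/4)*y)


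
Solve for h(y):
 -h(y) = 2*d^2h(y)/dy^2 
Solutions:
 h(y) = C1*sin(sqrt(2)*y/2) + C2*cos(sqrt(2)*y/2)


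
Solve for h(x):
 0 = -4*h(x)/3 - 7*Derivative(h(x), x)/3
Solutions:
 h(x) = C1*exp(-4*x/7)


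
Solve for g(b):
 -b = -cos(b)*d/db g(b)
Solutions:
 g(b) = C1 + Integral(b/cos(b), b)


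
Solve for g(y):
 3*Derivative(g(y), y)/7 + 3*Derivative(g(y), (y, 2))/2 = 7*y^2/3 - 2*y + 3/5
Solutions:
 g(y) = C1 + C2*exp(-2*y/7) + 49*y^3/27 - 385*y^2/18 + 13601*y/90


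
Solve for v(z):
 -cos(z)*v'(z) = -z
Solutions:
 v(z) = C1 + Integral(z/cos(z), z)


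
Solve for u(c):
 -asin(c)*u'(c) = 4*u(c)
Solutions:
 u(c) = C1*exp(-4*Integral(1/asin(c), c))


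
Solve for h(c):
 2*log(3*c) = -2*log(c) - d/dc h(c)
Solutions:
 h(c) = C1 - 4*c*log(c) - c*log(9) + 4*c


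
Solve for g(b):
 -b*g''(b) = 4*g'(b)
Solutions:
 g(b) = C1 + C2/b^3


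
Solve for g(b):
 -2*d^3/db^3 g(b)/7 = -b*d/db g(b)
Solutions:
 g(b) = C1 + Integral(C2*airyai(2^(2/3)*7^(1/3)*b/2) + C3*airybi(2^(2/3)*7^(1/3)*b/2), b)


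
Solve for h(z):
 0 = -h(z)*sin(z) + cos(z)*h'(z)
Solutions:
 h(z) = C1/cos(z)


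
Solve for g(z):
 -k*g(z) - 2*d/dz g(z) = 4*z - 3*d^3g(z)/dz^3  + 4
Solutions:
 g(z) = C1*exp(-2^(1/3)*z*(2^(1/3)*(-9*k + sqrt(81*k^2 - 32))^(1/3) + 4/(-9*k + sqrt(81*k^2 - 32))^(1/3))/6) + C2*exp(2^(1/3)*z*(2^(1/3)*(-9*k + sqrt(81*k^2 - 32))^(1/3) - 2^(1/3)*sqrt(3)*I*(-9*k + sqrt(81*k^2 - 32))^(1/3) - 16/((-1 + sqrt(3)*I)*(-9*k + sqrt(81*k^2 - 32))^(1/3)))/12) + C3*exp(2^(1/3)*z*(2^(1/3)*(-9*k + sqrt(81*k^2 - 32))^(1/3) + 2^(1/3)*sqrt(3)*I*(-9*k + sqrt(81*k^2 - 32))^(1/3) + 16/((1 + sqrt(3)*I)*(-9*k + sqrt(81*k^2 - 32))^(1/3)))/12) - 4*z/k - 4/k + 8/k^2


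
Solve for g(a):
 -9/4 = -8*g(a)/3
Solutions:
 g(a) = 27/32


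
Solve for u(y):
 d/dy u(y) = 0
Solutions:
 u(y) = C1


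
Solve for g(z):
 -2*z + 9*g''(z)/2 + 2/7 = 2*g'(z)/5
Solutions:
 g(z) = C1 + C2*exp(4*z/45) - 5*z^2/2 - 1555*z/28


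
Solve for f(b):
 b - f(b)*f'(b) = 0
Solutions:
 f(b) = -sqrt(C1 + b^2)
 f(b) = sqrt(C1 + b^2)


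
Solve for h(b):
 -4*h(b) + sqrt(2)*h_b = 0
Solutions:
 h(b) = C1*exp(2*sqrt(2)*b)


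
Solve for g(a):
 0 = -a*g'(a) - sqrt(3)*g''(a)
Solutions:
 g(a) = C1 + C2*erf(sqrt(2)*3^(3/4)*a/6)


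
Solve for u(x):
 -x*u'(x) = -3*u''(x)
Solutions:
 u(x) = C1 + C2*erfi(sqrt(6)*x/6)


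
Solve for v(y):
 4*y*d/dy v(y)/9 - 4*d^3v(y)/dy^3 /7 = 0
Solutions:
 v(y) = C1 + Integral(C2*airyai(21^(1/3)*y/3) + C3*airybi(21^(1/3)*y/3), y)


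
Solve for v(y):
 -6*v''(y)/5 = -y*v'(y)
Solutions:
 v(y) = C1 + C2*erfi(sqrt(15)*y/6)


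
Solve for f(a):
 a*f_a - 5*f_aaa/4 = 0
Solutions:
 f(a) = C1 + Integral(C2*airyai(10^(2/3)*a/5) + C3*airybi(10^(2/3)*a/5), a)


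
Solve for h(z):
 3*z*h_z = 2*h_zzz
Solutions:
 h(z) = C1 + Integral(C2*airyai(2^(2/3)*3^(1/3)*z/2) + C3*airybi(2^(2/3)*3^(1/3)*z/2), z)


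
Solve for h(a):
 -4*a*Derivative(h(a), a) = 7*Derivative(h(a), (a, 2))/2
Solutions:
 h(a) = C1 + C2*erf(2*sqrt(7)*a/7)


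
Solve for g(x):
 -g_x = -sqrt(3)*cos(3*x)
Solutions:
 g(x) = C1 + sqrt(3)*sin(3*x)/3


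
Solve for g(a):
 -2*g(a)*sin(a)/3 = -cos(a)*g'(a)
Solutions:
 g(a) = C1/cos(a)^(2/3)


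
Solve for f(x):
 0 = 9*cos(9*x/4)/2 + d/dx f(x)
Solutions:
 f(x) = C1 - 2*sin(9*x/4)


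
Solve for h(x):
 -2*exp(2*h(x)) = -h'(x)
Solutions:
 h(x) = log(-sqrt(-1/(C1 + 2*x))) - log(2)/2
 h(x) = log(-1/(C1 + 2*x))/2 - log(2)/2


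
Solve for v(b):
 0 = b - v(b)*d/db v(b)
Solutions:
 v(b) = -sqrt(C1 + b^2)
 v(b) = sqrt(C1 + b^2)


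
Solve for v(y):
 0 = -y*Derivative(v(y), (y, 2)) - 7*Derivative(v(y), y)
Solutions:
 v(y) = C1 + C2/y^6


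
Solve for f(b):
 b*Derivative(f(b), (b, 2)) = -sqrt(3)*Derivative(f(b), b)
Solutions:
 f(b) = C1 + C2*b^(1 - sqrt(3))


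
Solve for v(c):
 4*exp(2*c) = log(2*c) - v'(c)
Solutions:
 v(c) = C1 + c*log(c) + c*(-1 + log(2)) - 2*exp(2*c)


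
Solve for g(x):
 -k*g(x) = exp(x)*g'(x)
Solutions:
 g(x) = C1*exp(k*exp(-x))


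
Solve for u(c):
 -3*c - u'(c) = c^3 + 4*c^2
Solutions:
 u(c) = C1 - c^4/4 - 4*c^3/3 - 3*c^2/2


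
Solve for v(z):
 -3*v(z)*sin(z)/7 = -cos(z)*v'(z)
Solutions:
 v(z) = C1/cos(z)^(3/7)


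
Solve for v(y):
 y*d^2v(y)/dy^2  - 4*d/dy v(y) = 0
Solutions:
 v(y) = C1 + C2*y^5


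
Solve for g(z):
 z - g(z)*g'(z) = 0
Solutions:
 g(z) = -sqrt(C1 + z^2)
 g(z) = sqrt(C1 + z^2)


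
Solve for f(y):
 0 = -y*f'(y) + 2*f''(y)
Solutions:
 f(y) = C1 + C2*erfi(y/2)


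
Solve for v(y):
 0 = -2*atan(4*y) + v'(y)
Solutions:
 v(y) = C1 + 2*y*atan(4*y) - log(16*y^2 + 1)/4


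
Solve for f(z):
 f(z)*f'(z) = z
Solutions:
 f(z) = -sqrt(C1 + z^2)
 f(z) = sqrt(C1 + z^2)


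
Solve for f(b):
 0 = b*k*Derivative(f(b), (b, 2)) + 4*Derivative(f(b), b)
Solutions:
 f(b) = C1 + b^(((re(k) - 4)*re(k) + im(k)^2)/(re(k)^2 + im(k)^2))*(C2*sin(4*log(b)*Abs(im(k))/(re(k)^2 + im(k)^2)) + C3*cos(4*log(b)*im(k)/(re(k)^2 + im(k)^2)))


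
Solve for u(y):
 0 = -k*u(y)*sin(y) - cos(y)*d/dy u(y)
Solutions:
 u(y) = C1*exp(k*log(cos(y)))


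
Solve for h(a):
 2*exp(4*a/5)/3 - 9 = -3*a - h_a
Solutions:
 h(a) = C1 - 3*a^2/2 + 9*a - 5*exp(4*a/5)/6


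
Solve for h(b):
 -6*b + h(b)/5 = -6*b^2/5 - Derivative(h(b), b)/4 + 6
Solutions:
 h(b) = C1*exp(-4*b/5) - 6*b^2 + 45*b - 105/4


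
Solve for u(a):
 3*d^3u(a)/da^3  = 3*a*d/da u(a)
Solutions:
 u(a) = C1 + Integral(C2*airyai(a) + C3*airybi(a), a)


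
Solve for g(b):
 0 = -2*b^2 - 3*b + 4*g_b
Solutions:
 g(b) = C1 + b^3/6 + 3*b^2/8


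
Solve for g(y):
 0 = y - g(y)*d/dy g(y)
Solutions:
 g(y) = -sqrt(C1 + y^2)
 g(y) = sqrt(C1 + y^2)


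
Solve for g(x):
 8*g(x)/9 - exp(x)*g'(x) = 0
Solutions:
 g(x) = C1*exp(-8*exp(-x)/9)


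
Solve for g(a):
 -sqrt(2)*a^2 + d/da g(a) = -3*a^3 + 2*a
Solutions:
 g(a) = C1 - 3*a^4/4 + sqrt(2)*a^3/3 + a^2


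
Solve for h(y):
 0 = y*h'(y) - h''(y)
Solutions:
 h(y) = C1 + C2*erfi(sqrt(2)*y/2)


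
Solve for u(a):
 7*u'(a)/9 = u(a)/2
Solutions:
 u(a) = C1*exp(9*a/14)


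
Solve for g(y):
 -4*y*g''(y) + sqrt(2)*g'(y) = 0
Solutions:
 g(y) = C1 + C2*y^(sqrt(2)/4 + 1)


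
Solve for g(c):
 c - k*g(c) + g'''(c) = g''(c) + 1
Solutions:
 g(c) = C1*exp(c*(-(-27*k/2 + sqrt((27*k + 2)^2 - 4)/2 - 1)^(1/3) + 1 - 1/(-27*k/2 + sqrt((27*k + 2)^2 - 4)/2 - 1)^(1/3))/3) + C2*exp(c*((-27*k/2 + sqrt((27*k + 2)^2 - 4)/2 - 1)^(1/3) - sqrt(3)*I*(-27*k/2 + sqrt((27*k + 2)^2 - 4)/2 - 1)^(1/3) + 2 - 4/((-1 + sqrt(3)*I)*(-27*k/2 + sqrt((27*k + 2)^2 - 4)/2 - 1)^(1/3)))/6) + C3*exp(c*((-27*k/2 + sqrt((27*k + 2)^2 - 4)/2 - 1)^(1/3) + sqrt(3)*I*(-27*k/2 + sqrt((27*k + 2)^2 - 4)/2 - 1)^(1/3) + 2 + 4/((1 + sqrt(3)*I)*(-27*k/2 + sqrt((27*k + 2)^2 - 4)/2 - 1)^(1/3)))/6) + c/k - 1/k


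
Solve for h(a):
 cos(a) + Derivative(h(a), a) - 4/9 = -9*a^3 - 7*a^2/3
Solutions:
 h(a) = C1 - 9*a^4/4 - 7*a^3/9 + 4*a/9 - sin(a)


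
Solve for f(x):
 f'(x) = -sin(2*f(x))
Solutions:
 f(x) = pi - acos((-C1 - exp(4*x))/(C1 - exp(4*x)))/2
 f(x) = acos((-C1 - exp(4*x))/(C1 - exp(4*x)))/2


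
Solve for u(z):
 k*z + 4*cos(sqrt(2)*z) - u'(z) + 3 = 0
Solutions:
 u(z) = C1 + k*z^2/2 + 3*z + 2*sqrt(2)*sin(sqrt(2)*z)


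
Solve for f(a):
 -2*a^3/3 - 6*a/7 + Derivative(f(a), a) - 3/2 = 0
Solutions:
 f(a) = C1 + a^4/6 + 3*a^2/7 + 3*a/2


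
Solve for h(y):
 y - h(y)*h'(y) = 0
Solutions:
 h(y) = -sqrt(C1 + y^2)
 h(y) = sqrt(C1 + y^2)


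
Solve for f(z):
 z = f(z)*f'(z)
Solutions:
 f(z) = -sqrt(C1 + z^2)
 f(z) = sqrt(C1 + z^2)


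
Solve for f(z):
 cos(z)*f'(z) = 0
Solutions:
 f(z) = C1


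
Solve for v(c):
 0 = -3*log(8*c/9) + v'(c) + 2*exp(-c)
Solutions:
 v(c) = C1 + 3*c*log(c) + 3*c*(-2*log(3) - 1 + 3*log(2)) + 2*exp(-c)


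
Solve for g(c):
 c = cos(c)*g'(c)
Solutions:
 g(c) = C1 + Integral(c/cos(c), c)


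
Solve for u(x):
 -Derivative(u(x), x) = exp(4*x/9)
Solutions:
 u(x) = C1 - 9*exp(4*x/9)/4


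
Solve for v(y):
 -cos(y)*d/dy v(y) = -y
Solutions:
 v(y) = C1 + Integral(y/cos(y), y)


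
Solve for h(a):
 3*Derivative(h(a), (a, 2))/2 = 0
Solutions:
 h(a) = C1 + C2*a


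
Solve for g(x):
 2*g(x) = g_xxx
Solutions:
 g(x) = C3*exp(2^(1/3)*x) + (C1*sin(2^(1/3)*sqrt(3)*x/2) + C2*cos(2^(1/3)*sqrt(3)*x/2))*exp(-2^(1/3)*x/2)


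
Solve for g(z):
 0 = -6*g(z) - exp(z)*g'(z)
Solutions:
 g(z) = C1*exp(6*exp(-z))


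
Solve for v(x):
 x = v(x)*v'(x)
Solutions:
 v(x) = -sqrt(C1 + x^2)
 v(x) = sqrt(C1 + x^2)


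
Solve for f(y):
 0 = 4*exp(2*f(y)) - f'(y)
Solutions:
 f(y) = log(-sqrt(-1/(C1 + 4*y))) - log(2)/2
 f(y) = log(-1/(C1 + 4*y))/2 - log(2)/2


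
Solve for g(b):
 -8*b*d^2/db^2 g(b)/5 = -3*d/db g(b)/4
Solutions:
 g(b) = C1 + C2*b^(47/32)


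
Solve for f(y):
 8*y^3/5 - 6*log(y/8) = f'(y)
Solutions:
 f(y) = C1 + 2*y^4/5 - 6*y*log(y) + 6*y + y*log(262144)


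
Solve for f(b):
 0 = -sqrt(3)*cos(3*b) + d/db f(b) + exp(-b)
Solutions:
 f(b) = C1 + sqrt(3)*sin(3*b)/3 + exp(-b)


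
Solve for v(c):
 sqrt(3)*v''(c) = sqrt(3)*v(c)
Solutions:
 v(c) = C1*exp(-c) + C2*exp(c)


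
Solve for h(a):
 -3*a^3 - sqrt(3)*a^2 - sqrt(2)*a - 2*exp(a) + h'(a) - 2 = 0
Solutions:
 h(a) = C1 + 3*a^4/4 + sqrt(3)*a^3/3 + sqrt(2)*a^2/2 + 2*a + 2*exp(a)


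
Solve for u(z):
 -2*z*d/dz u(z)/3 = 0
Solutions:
 u(z) = C1


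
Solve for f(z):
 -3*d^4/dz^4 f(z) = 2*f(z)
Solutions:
 f(z) = (C1*sin(6^(3/4)*z/6) + C2*cos(6^(3/4)*z/6))*exp(-6^(3/4)*z/6) + (C3*sin(6^(3/4)*z/6) + C4*cos(6^(3/4)*z/6))*exp(6^(3/4)*z/6)


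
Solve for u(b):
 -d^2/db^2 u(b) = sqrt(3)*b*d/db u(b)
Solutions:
 u(b) = C1 + C2*erf(sqrt(2)*3^(1/4)*b/2)


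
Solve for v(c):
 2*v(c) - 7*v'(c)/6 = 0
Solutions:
 v(c) = C1*exp(12*c/7)


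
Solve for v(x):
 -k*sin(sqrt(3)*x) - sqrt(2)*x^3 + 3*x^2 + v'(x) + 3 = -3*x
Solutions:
 v(x) = C1 - sqrt(3)*k*cos(sqrt(3)*x)/3 + sqrt(2)*x^4/4 - x^3 - 3*x^2/2 - 3*x


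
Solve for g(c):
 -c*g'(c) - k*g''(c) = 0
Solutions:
 g(c) = C1 + C2*sqrt(k)*erf(sqrt(2)*c*sqrt(1/k)/2)


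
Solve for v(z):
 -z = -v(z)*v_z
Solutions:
 v(z) = -sqrt(C1 + z^2)
 v(z) = sqrt(C1 + z^2)


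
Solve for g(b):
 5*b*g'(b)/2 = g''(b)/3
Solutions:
 g(b) = C1 + C2*erfi(sqrt(15)*b/2)


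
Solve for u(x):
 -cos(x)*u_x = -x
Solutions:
 u(x) = C1 + Integral(x/cos(x), x)


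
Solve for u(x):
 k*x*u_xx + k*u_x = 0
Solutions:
 u(x) = C1 + C2*log(x)


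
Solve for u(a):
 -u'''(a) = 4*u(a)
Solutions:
 u(a) = C3*exp(-2^(2/3)*a) + (C1*sin(2^(2/3)*sqrt(3)*a/2) + C2*cos(2^(2/3)*sqrt(3)*a/2))*exp(2^(2/3)*a/2)


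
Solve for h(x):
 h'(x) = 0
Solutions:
 h(x) = C1


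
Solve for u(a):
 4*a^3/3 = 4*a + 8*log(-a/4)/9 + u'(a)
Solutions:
 u(a) = C1 + a^4/3 - 2*a^2 - 8*a*log(-a)/9 + 8*a*(1 + 2*log(2))/9


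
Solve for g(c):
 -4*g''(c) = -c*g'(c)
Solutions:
 g(c) = C1 + C2*erfi(sqrt(2)*c/4)


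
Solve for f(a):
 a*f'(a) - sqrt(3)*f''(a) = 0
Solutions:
 f(a) = C1 + C2*erfi(sqrt(2)*3^(3/4)*a/6)


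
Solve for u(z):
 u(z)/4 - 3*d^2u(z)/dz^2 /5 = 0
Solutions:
 u(z) = C1*exp(-sqrt(15)*z/6) + C2*exp(sqrt(15)*z/6)


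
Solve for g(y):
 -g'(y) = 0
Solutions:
 g(y) = C1


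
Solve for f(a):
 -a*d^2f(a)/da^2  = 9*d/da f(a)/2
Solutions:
 f(a) = C1 + C2/a^(7/2)


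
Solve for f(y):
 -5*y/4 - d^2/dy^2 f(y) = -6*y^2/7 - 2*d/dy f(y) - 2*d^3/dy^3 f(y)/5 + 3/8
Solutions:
 f(y) = C1 - y^3/7 + 11*y^2/112 + 16*y/35 + (C2*sin(sqrt(55)*y/4) + C3*cos(sqrt(55)*y/4))*exp(5*y/4)


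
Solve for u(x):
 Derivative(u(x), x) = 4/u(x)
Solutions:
 u(x) = -sqrt(C1 + 8*x)
 u(x) = sqrt(C1 + 8*x)


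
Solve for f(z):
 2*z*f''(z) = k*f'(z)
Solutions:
 f(z) = C1 + z^(re(k)/2 + 1)*(C2*sin(log(z)*Abs(im(k))/2) + C3*cos(log(z)*im(k)/2))


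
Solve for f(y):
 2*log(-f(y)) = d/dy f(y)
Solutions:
 -li(-f(y)) = C1 + 2*y


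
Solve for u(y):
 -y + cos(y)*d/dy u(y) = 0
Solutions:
 u(y) = C1 + Integral(y/cos(y), y)


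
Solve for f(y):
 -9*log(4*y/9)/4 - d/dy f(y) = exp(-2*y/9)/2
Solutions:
 f(y) = C1 - 9*y*log(y)/4 + 9*y*(-2*log(2) + 1 + 2*log(3))/4 + 9*exp(-2*y/9)/4


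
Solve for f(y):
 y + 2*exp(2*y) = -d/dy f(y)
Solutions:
 f(y) = C1 - y^2/2 - exp(2*y)


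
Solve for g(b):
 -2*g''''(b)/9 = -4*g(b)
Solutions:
 g(b) = C1*exp(-2^(1/4)*sqrt(3)*b) + C2*exp(2^(1/4)*sqrt(3)*b) + C3*sin(2^(1/4)*sqrt(3)*b) + C4*cos(2^(1/4)*sqrt(3)*b)


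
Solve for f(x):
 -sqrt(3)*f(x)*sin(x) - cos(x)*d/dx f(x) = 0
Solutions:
 f(x) = C1*cos(x)^(sqrt(3))


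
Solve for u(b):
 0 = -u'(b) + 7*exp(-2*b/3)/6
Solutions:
 u(b) = C1 - 7*exp(-2*b/3)/4


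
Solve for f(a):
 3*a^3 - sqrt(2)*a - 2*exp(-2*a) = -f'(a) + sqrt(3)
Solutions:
 f(a) = C1 - 3*a^4/4 + sqrt(2)*a^2/2 + sqrt(3)*a - exp(-2*a)


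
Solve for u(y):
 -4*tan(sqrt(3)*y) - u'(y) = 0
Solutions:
 u(y) = C1 + 4*sqrt(3)*log(cos(sqrt(3)*y))/3


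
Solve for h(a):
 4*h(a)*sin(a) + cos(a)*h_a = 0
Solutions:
 h(a) = C1*cos(a)^4


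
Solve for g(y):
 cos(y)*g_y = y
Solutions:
 g(y) = C1 + Integral(y/cos(y), y)


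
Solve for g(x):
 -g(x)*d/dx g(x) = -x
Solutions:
 g(x) = -sqrt(C1 + x^2)
 g(x) = sqrt(C1 + x^2)


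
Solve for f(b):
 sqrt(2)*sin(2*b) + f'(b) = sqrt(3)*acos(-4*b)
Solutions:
 f(b) = C1 + sqrt(3)*(b*acos(-4*b) + sqrt(1 - 16*b^2)/4) + sqrt(2)*cos(2*b)/2


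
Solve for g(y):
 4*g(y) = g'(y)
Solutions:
 g(y) = C1*exp(4*y)


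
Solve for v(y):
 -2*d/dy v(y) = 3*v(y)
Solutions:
 v(y) = C1*exp(-3*y/2)


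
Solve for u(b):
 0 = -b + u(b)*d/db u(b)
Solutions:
 u(b) = -sqrt(C1 + b^2)
 u(b) = sqrt(C1 + b^2)


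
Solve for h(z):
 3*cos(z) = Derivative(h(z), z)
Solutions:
 h(z) = C1 + 3*sin(z)


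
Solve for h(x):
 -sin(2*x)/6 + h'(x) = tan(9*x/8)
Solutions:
 h(x) = C1 - 8*log(cos(9*x/8))/9 - cos(2*x)/12


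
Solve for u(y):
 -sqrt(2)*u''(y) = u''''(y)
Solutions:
 u(y) = C1 + C2*y + C3*sin(2^(1/4)*y) + C4*cos(2^(1/4)*y)


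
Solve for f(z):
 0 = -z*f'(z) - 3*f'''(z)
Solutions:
 f(z) = C1 + Integral(C2*airyai(-3^(2/3)*z/3) + C3*airybi(-3^(2/3)*z/3), z)


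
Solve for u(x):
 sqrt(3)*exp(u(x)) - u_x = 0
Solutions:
 u(x) = log(-1/(C1 + sqrt(3)*x))


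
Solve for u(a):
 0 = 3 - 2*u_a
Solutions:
 u(a) = C1 + 3*a/2


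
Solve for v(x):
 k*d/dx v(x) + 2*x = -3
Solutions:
 v(x) = C1 - x^2/k - 3*x/k


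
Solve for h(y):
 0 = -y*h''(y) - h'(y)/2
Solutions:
 h(y) = C1 + C2*sqrt(y)


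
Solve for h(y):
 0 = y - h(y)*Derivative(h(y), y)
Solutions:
 h(y) = -sqrt(C1 + y^2)
 h(y) = sqrt(C1 + y^2)


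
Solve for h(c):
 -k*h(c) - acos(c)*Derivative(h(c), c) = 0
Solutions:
 h(c) = C1*exp(-k*Integral(1/acos(c), c))


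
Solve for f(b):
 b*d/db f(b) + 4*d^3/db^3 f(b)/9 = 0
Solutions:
 f(b) = C1 + Integral(C2*airyai(-2^(1/3)*3^(2/3)*b/2) + C3*airybi(-2^(1/3)*3^(2/3)*b/2), b)


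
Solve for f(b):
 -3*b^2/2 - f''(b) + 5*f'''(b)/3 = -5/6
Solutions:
 f(b) = C1 + C2*b + C3*exp(3*b/5) - b^4/8 - 5*b^3/6 - 15*b^2/4


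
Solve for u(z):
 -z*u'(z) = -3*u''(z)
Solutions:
 u(z) = C1 + C2*erfi(sqrt(6)*z/6)


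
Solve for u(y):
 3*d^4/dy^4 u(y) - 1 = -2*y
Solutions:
 u(y) = C1 + C2*y + C3*y^2 + C4*y^3 - y^5/180 + y^4/72


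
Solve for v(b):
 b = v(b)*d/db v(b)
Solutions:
 v(b) = -sqrt(C1 + b^2)
 v(b) = sqrt(C1 + b^2)


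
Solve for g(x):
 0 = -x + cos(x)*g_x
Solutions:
 g(x) = C1 + Integral(x/cos(x), x)


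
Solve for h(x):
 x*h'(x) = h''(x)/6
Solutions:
 h(x) = C1 + C2*erfi(sqrt(3)*x)


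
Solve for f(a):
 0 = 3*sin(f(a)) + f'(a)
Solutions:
 f(a) = -acos((-C1 - exp(6*a))/(C1 - exp(6*a))) + 2*pi
 f(a) = acos((-C1 - exp(6*a))/(C1 - exp(6*a)))


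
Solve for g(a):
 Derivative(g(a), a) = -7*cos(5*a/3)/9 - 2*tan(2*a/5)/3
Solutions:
 g(a) = C1 + 5*log(cos(2*a/5))/3 - 7*sin(5*a/3)/15


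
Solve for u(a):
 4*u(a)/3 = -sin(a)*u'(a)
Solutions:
 u(a) = C1*(cos(a) + 1)^(2/3)/(cos(a) - 1)^(2/3)


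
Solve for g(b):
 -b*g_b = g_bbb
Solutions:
 g(b) = C1 + Integral(C2*airyai(-b) + C3*airybi(-b), b)


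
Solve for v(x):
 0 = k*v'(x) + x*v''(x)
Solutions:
 v(x) = C1 + x^(1 - re(k))*(C2*sin(log(x)*Abs(im(k))) + C3*cos(log(x)*im(k)))


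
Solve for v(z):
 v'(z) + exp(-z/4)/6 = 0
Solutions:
 v(z) = C1 + 2*exp(-z/4)/3


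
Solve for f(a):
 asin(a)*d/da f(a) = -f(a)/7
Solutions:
 f(a) = C1*exp(-Integral(1/asin(a), a)/7)


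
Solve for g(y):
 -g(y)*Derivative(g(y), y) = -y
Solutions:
 g(y) = -sqrt(C1 + y^2)
 g(y) = sqrt(C1 + y^2)


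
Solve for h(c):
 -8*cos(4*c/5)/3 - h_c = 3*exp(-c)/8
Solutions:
 h(c) = C1 - 10*sin(4*c/5)/3 + 3*exp(-c)/8


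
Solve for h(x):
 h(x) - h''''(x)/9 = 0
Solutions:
 h(x) = C1*exp(-sqrt(3)*x) + C2*exp(sqrt(3)*x) + C3*sin(sqrt(3)*x) + C4*cos(sqrt(3)*x)


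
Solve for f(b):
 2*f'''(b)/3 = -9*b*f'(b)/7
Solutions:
 f(b) = C1 + Integral(C2*airyai(-3*14^(2/3)*b/14) + C3*airybi(-3*14^(2/3)*b/14), b)


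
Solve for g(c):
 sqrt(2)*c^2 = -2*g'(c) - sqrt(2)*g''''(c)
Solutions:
 g(c) = C1 + C4*exp(-2^(1/6)*c) - sqrt(2)*c^3/6 + (C2*sin(2^(1/6)*sqrt(3)*c/2) + C3*cos(2^(1/6)*sqrt(3)*c/2))*exp(2^(1/6)*c/2)


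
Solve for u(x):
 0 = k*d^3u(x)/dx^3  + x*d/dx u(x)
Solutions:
 u(x) = C1 + Integral(C2*airyai(x*(-1/k)^(1/3)) + C3*airybi(x*(-1/k)^(1/3)), x)


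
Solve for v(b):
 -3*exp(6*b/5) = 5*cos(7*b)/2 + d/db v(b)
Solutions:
 v(b) = C1 - 5*exp(6*b/5)/2 - 5*sin(7*b)/14


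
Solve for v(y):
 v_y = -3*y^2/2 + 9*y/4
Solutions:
 v(y) = C1 - y^3/2 + 9*y^2/8


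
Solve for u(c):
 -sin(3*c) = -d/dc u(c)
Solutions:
 u(c) = C1 - cos(3*c)/3


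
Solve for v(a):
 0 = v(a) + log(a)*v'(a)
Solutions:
 v(a) = C1*exp(-li(a))


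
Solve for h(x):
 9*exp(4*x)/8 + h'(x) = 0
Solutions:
 h(x) = C1 - 9*exp(4*x)/32


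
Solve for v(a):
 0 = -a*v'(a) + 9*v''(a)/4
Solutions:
 v(a) = C1 + C2*erfi(sqrt(2)*a/3)


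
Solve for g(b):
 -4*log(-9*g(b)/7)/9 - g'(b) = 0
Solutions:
 9*Integral(1/(log(-_y) - log(7) + 2*log(3)), (_y, g(b)))/4 = C1 - b


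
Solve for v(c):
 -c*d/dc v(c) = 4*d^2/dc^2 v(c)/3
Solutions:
 v(c) = C1 + C2*erf(sqrt(6)*c/4)


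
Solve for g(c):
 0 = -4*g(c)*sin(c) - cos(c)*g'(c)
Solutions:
 g(c) = C1*cos(c)^4


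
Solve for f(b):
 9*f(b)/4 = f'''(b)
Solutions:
 f(b) = C3*exp(2^(1/3)*3^(2/3)*b/2) + (C1*sin(3*2^(1/3)*3^(1/6)*b/4) + C2*cos(3*2^(1/3)*3^(1/6)*b/4))*exp(-2^(1/3)*3^(2/3)*b/4)


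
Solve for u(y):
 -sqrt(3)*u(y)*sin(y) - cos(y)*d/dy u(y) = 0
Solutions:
 u(y) = C1*cos(y)^(sqrt(3))


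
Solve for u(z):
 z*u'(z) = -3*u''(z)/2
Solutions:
 u(z) = C1 + C2*erf(sqrt(3)*z/3)


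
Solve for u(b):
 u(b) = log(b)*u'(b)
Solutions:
 u(b) = C1*exp(li(b))


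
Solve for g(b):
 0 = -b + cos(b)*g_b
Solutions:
 g(b) = C1 + Integral(b/cos(b), b)


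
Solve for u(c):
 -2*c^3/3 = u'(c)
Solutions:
 u(c) = C1 - c^4/6


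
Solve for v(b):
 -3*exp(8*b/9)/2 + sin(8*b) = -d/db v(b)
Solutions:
 v(b) = C1 + 27*exp(8*b/9)/16 + cos(8*b)/8


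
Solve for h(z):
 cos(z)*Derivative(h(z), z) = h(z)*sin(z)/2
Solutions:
 h(z) = C1/sqrt(cos(z))


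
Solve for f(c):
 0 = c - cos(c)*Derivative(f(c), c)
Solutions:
 f(c) = C1 + Integral(c/cos(c), c)


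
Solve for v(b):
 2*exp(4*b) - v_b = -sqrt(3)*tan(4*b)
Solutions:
 v(b) = C1 + exp(4*b)/2 - sqrt(3)*log(cos(4*b))/4


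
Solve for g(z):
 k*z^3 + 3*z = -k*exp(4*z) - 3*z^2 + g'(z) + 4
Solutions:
 g(z) = C1 + k*z^4/4 + k*exp(4*z)/4 + z^3 + 3*z^2/2 - 4*z


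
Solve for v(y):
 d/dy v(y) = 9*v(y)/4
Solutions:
 v(y) = C1*exp(9*y/4)


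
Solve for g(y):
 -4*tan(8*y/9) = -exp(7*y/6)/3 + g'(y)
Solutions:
 g(y) = C1 + 2*exp(7*y/6)/7 + 9*log(cos(8*y/9))/2


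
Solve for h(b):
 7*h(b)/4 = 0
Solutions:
 h(b) = 0


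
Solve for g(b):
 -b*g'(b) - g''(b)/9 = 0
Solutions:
 g(b) = C1 + C2*erf(3*sqrt(2)*b/2)


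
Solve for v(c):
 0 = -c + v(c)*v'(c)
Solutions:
 v(c) = -sqrt(C1 + c^2)
 v(c) = sqrt(C1 + c^2)


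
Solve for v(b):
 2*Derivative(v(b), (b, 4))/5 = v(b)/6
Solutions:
 v(b) = C1*exp(-sqrt(2)*3^(3/4)*5^(1/4)*b/6) + C2*exp(sqrt(2)*3^(3/4)*5^(1/4)*b/6) + C3*sin(sqrt(2)*3^(3/4)*5^(1/4)*b/6) + C4*cos(sqrt(2)*3^(3/4)*5^(1/4)*b/6)
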